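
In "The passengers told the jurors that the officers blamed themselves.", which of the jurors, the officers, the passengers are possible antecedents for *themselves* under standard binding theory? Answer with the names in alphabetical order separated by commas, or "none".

*themselves* is a reflexive; Principle A requires it to be bound within its binding domain — the clause headed by 'blamed'.
— the jurors: object of the matrix clause; c-commands the reflexive but lies outside its binding domain — cannot bind it (Principle A).
— the officers: subject of the clause headed by 'blamed'; c-commands the reflexive within its binding domain — allowed (Principle A).
— the passengers: subject of the matrix clause; c-commands the reflexive but lies outside its binding domain — cannot bind it (Principle A).

the officers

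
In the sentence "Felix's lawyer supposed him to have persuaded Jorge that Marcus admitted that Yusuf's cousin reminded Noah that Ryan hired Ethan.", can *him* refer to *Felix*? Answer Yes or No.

*him* is a pronoun; Principle B requires it to be free in its binding domain — the matrix clause.
— Felix: possessor inside the subject DP of the matrix clause; does not c-command the pronoun — Principle B does not apply; allowed.

Yes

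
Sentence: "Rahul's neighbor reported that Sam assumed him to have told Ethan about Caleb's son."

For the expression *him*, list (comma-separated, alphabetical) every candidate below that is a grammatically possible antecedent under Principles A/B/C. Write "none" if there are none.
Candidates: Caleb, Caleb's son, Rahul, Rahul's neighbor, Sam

Rahul, Rahul's neighbor

*him* is a pronoun; Principle B requires it to be free in its binding domain — the clause headed by 'assumed'.
— Caleb: possessor inside the second object DP of the clause headed by 'told'; is c-commanded by the pronoun; coreference would bind this R-expression — blocked (Principle C).
— Caleb's son: second object of the clause headed by 'told'; is c-commanded by the pronoun; coreference would bind this R-expression — blocked (Principle C).
— Rahul: possessor inside the subject DP of the matrix clause; does not c-command the pronoun — Principle B does not apply; allowed.
— Rahul's neighbor: subject of the matrix clause; c-commands the pronoun but lies outside its binding domain — allowed.
— Sam: subject of the clause headed by 'assumed'; c-commands the pronoun within its binding domain — blocked (Principle B).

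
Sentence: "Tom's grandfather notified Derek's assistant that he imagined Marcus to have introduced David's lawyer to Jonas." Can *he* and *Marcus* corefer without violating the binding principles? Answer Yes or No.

*Marcus* is an R-expression; Principle C requires it to be free (not bound by any c-commanding expression).
— he: subject of the clause headed by 'imagined'; the pronoun c-commands the R-expression — coreference blocked (Principle C).

No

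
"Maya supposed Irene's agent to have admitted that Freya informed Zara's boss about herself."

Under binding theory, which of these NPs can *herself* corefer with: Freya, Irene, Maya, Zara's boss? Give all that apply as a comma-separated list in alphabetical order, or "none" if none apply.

Freya, Zara's boss

*herself* is a reflexive; Principle A requires it to be bound within its binding domain — the clause headed by 'informed'.
— Freya: subject of the clause headed by 'informed'; c-commands the reflexive within its binding domain — allowed (Principle A).
— Irene: possessor inside the subject DP of the clause headed by 'admitted'; does not c-command the reflexive — cannot bind it (Principle A).
— Maya: subject of the matrix clause; c-commands the reflexive but lies outside its binding domain — cannot bind it (Principle A).
— Zara's boss: object of the clause headed by 'informed'; c-commands the reflexive within its binding domain — allowed (Principle A).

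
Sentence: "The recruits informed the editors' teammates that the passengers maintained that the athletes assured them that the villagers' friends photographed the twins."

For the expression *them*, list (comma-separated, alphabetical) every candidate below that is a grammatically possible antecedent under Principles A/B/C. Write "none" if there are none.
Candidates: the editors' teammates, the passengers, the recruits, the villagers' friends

*them* is a pronoun; Principle B requires it to be free in its binding domain — the clause headed by 'assured'.
— the editors' teammates: object of the matrix clause; c-commands the pronoun but lies outside its binding domain — allowed.
— the passengers: subject of the clause headed by 'maintained'; c-commands the pronoun but lies outside its binding domain — allowed.
— the recruits: subject of the matrix clause; c-commands the pronoun but lies outside its binding domain — allowed.
— the villagers' friends: subject of the clause headed by 'photographed'; is c-commanded by the pronoun; coreference would bind this R-expression — blocked (Principle C).

the editors' teammates, the passengers, the recruits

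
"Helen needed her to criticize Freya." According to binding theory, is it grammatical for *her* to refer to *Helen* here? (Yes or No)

*Helen* is an R-expression; Principle C requires it to be free (not bound by any c-commanding expression).
— her: subject of the clause headed by 'criticize'; the R-expression locally c-commands the pronoun — coreference blocked (Principle B on the pronoun).

No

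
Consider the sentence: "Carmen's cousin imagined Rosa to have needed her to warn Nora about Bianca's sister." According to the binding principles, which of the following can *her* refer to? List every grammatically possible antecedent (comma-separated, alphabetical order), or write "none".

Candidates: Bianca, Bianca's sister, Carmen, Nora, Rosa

Carmen

*her* is a pronoun; Principle B requires it to be free in its binding domain — the clause headed by 'needed'.
— Bianca: possessor inside the second object DP of the clause headed by 'warn'; is c-commanded by the pronoun; coreference would bind this R-expression — blocked (Principle C).
— Bianca's sister: second object of the clause headed by 'warn'; is c-commanded by the pronoun; coreference would bind this R-expression — blocked (Principle C).
— Carmen: possessor inside the subject DP of the matrix clause; does not c-command the pronoun — Principle B does not apply; allowed.
— Nora: object of the clause headed by 'warn'; is c-commanded by the pronoun; coreference would bind this R-expression — blocked (Principle C).
— Rosa: subject of the clause headed by 'needed'; c-commands the pronoun within its binding domain — blocked (Principle B).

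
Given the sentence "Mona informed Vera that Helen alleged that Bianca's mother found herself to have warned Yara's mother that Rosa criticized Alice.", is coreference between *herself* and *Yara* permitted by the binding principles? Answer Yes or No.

*herself* is a reflexive; Principle A requires it to be bound within its binding domain — the clause headed by 'found'.
— Yara: possessor inside the object DP of the clause headed by 'warned'; does not c-command the reflexive — cannot bind it (Principle A).

No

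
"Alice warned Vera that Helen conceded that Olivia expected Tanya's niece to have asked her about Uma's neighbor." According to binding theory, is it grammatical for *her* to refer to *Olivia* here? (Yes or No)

*Olivia* is an R-expression; Principle C requires it to be free (not bound by any c-commanding expression).
— her: object of the clause headed by 'asked'; the pronoun does not c-command the R-expression — coreference allowed.

Yes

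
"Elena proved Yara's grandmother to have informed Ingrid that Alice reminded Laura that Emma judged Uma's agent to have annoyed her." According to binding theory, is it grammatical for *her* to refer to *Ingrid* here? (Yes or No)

Yes

*Ingrid* is an R-expression; Principle C requires it to be free (not bound by any c-commanding expression).
— her: object of the clause headed by 'annoyed'; the pronoun does not c-command the R-expression — coreference allowed.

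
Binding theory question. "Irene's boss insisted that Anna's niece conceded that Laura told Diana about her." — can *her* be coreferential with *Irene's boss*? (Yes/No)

Yes

*her* is a pronoun; Principle B requires it to be free in its binding domain — the clause headed by 'told'.
— Irene's boss: subject of the matrix clause; c-commands the pronoun but lies outside its binding domain — allowed.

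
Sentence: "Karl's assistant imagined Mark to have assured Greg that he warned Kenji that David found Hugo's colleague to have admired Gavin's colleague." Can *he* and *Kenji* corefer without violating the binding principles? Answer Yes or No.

*Kenji* is an R-expression; Principle C requires it to be free (not bound by any c-commanding expression).
— he: subject of the clause headed by 'warned'; the pronoun c-commands the R-expression — coreference blocked (Principle C).

No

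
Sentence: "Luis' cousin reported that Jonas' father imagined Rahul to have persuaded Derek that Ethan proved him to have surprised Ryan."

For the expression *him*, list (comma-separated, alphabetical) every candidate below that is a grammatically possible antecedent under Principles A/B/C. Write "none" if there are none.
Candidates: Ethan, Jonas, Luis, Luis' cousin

Jonas, Luis, Luis' cousin

*him* is a pronoun; Principle B requires it to be free in its binding domain — the clause headed by 'proved'.
— Ethan: subject of the clause headed by 'proved'; c-commands the pronoun within its binding domain — blocked (Principle B).
— Jonas: possessor inside the subject DP of the clause headed by 'imagined'; does not c-command the pronoun — Principle B does not apply; allowed.
— Luis: possessor inside the subject DP of the matrix clause; does not c-command the pronoun — Principle B does not apply; allowed.
— Luis' cousin: subject of the matrix clause; c-commands the pronoun but lies outside its binding domain — allowed.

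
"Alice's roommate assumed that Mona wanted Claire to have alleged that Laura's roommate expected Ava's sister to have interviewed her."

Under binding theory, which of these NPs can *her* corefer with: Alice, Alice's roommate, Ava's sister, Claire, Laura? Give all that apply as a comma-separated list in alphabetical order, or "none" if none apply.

*her* is a pronoun; Principle B requires it to be free in its binding domain — the clause headed by 'interviewed'.
— Alice: possessor inside the subject DP of the matrix clause; does not c-command the pronoun — Principle B does not apply; allowed.
— Alice's roommate: subject of the matrix clause; c-commands the pronoun but lies outside its binding domain — allowed.
— Ava's sister: subject of the clause headed by 'interviewed'; c-commands the pronoun within its binding domain — blocked (Principle B).
— Claire: subject of the clause headed by 'alleged'; c-commands the pronoun but lies outside its binding domain — allowed.
— Laura: possessor inside the subject DP of the clause headed by 'expected'; does not c-command the pronoun — Principle B does not apply; allowed.

Alice, Alice's roommate, Claire, Laura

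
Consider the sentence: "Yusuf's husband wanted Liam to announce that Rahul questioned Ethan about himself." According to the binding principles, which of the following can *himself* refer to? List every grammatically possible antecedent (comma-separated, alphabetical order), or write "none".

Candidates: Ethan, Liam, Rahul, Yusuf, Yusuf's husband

*himself* is a reflexive; Principle A requires it to be bound within its binding domain — the clause headed by 'questioned'.
— Ethan: object of the clause headed by 'questioned'; c-commands the reflexive within its binding domain — allowed (Principle A).
— Liam: subject of the clause headed by 'announce'; c-commands the reflexive but lies outside its binding domain — cannot bind it (Principle A).
— Rahul: subject of the clause headed by 'questioned'; c-commands the reflexive within its binding domain — allowed (Principle A).
— Yusuf: possessor inside the subject DP of the matrix clause; does not c-command the reflexive — cannot bind it (Principle A).
— Yusuf's husband: subject of the matrix clause; c-commands the reflexive but lies outside its binding domain — cannot bind it (Principle A).

Ethan, Rahul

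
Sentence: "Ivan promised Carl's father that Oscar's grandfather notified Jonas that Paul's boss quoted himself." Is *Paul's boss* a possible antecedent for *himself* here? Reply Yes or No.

Yes

*himself* is a reflexive; Principle A requires it to be bound within its binding domain — the clause headed by 'quoted'.
— Paul's boss: subject of the clause headed by 'quoted'; c-commands the reflexive within its binding domain — allowed (Principle A).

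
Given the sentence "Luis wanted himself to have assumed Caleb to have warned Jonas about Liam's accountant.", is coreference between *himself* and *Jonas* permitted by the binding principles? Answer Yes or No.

*himself* is a reflexive; Principle A requires it to be bound within its binding domain — the matrix clause.
— Jonas: object of the clause headed by 'warned'; does not c-command the reflexive — cannot bind it (Principle A).

No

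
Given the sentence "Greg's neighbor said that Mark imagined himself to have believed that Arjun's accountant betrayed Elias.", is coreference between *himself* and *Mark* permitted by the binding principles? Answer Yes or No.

Yes

*himself* is a reflexive; Principle A requires it to be bound within its binding domain — the clause headed by 'imagined'.
— Mark: subject of the clause headed by 'imagined'; c-commands the reflexive within its binding domain — allowed (Principle A).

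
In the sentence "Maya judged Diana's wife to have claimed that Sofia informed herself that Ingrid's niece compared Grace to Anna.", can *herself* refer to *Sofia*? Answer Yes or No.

Yes

*herself* is a reflexive; Principle A requires it to be bound within its binding domain — the clause headed by 'informed'.
— Sofia: subject of the clause headed by 'informed'; c-commands the reflexive within its binding domain — allowed (Principle A).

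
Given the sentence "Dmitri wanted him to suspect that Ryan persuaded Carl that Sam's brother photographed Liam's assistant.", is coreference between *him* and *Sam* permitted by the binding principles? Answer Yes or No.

*him* is a pronoun; Principle B requires it to be free in its binding domain — the matrix clause.
— Sam: possessor inside the subject DP of the clause headed by 'photographed'; is c-commanded by the pronoun; coreference would bind this R-expression — blocked (Principle C).

No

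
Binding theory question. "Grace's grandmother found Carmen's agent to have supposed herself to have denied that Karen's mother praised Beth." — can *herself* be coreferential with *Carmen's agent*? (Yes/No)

*herself* is a reflexive; Principle A requires it to be bound within its binding domain — the clause headed by 'supposed'.
— Carmen's agent: subject of the clause headed by 'supposed'; c-commands the reflexive within its binding domain — allowed (Principle A).

Yes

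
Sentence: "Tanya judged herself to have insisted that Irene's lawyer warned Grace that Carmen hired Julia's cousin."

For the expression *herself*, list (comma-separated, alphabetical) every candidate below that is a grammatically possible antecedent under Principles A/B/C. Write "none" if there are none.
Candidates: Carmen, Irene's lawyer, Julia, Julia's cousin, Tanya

Tanya

*herself* is a reflexive; Principle A requires it to be bound within its binding domain — the matrix clause.
— Carmen: subject of the clause headed by 'hired'; does not c-command the reflexive — cannot bind it (Principle A).
— Irene's lawyer: subject of the clause headed by 'warned'; does not c-command the reflexive — cannot bind it (Principle A).
— Julia: possessor inside the object DP of the clause headed by 'hired'; does not c-command the reflexive — cannot bind it (Principle A).
— Julia's cousin: object of the clause headed by 'hired'; does not c-command the reflexive — cannot bind it (Principle A).
— Tanya: subject of the matrix clause; c-commands the reflexive within its binding domain — allowed (Principle A).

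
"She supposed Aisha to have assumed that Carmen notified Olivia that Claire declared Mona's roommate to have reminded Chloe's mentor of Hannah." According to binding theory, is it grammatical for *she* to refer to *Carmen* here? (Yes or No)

*Carmen* is an R-expression; Principle C requires it to be free (not bound by any c-commanding expression).
— she: subject of the matrix clause; the pronoun c-commands the R-expression — coreference blocked (Principle C).

No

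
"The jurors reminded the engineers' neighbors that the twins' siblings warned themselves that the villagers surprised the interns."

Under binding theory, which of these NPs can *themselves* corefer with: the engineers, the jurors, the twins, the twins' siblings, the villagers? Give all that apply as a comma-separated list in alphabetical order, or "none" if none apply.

the twins' siblings

*themselves* is a reflexive; Principle A requires it to be bound within its binding domain — the clause headed by 'warned'.
— the engineers: possessor inside the object DP of the matrix clause; does not c-command the reflexive — cannot bind it (Principle A).
— the jurors: subject of the matrix clause; c-commands the reflexive but lies outside its binding domain — cannot bind it (Principle A).
— the twins: possessor inside the subject DP of the clause headed by 'warned'; does not c-command the reflexive — cannot bind it (Principle A).
— the twins' siblings: subject of the clause headed by 'warned'; c-commands the reflexive within its binding domain — allowed (Principle A).
— the villagers: subject of the clause headed by 'surprised'; does not c-command the reflexive — cannot bind it (Principle A).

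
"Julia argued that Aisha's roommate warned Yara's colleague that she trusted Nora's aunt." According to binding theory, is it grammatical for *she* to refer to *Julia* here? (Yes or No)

Yes

*Julia* is an R-expression; Principle C requires it to be free (not bound by any c-commanding expression).
— she: subject of the clause headed by 'trusted'; the pronoun does not c-command the R-expression — coreference allowed.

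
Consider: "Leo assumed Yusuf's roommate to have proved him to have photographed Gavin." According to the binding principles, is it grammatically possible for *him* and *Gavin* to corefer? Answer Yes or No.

*him* is a pronoun; Principle B requires it to be free in its binding domain — the clause headed by 'proved'.
— Gavin: object of the clause headed by 'photographed'; is c-commanded by the pronoun; coreference would bind this R-expression — blocked (Principle C).

No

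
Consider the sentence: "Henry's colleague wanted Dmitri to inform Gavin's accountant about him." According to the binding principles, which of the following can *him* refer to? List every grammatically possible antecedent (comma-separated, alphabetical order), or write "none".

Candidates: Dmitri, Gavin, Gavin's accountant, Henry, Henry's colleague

*him* is a pronoun; Principle B requires it to be free in its binding domain — the clause headed by 'inform'.
— Dmitri: subject of the clause headed by 'inform'; c-commands the pronoun within its binding domain — blocked (Principle B).
— Gavin: possessor inside the object DP of the clause headed by 'inform'; does not c-command the pronoun — Principle B does not apply; allowed.
— Gavin's accountant: object of the clause headed by 'inform'; c-commands the pronoun within its binding domain — blocked (Principle B).
— Henry: possessor inside the subject DP of the matrix clause; does not c-command the pronoun — Principle B does not apply; allowed.
— Henry's colleague: subject of the matrix clause; c-commands the pronoun but lies outside its binding domain — allowed.

Gavin, Henry, Henry's colleague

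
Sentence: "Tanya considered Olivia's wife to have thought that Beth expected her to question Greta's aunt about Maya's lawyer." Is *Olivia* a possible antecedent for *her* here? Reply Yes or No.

*her* is a pronoun; Principle B requires it to be free in its binding domain — the clause headed by 'expected'.
— Olivia: possessor inside the subject DP of the clause headed by 'thought'; does not c-command the pronoun — Principle B does not apply; allowed.

Yes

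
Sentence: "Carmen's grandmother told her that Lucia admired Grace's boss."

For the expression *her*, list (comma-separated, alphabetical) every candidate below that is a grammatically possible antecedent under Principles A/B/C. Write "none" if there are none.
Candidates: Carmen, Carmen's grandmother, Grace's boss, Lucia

*her* is a pronoun; Principle B requires it to be free in its binding domain — the matrix clause.
— Carmen: possessor inside the subject DP of the matrix clause; does not c-command the pronoun — Principle B does not apply; allowed.
— Carmen's grandmother: subject of the matrix clause; c-commands the pronoun within its binding domain — blocked (Principle B).
— Grace's boss: object of the clause headed by 'admired'; is c-commanded by the pronoun; coreference would bind this R-expression — blocked (Principle C).
— Lucia: subject of the clause headed by 'admired'; is c-commanded by the pronoun; coreference would bind this R-expression — blocked (Principle C).

Carmen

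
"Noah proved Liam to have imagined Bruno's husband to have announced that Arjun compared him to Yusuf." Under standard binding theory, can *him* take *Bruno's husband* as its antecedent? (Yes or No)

Yes

*him* is a pronoun; Principle B requires it to be free in its binding domain — the clause headed by 'compared'.
— Bruno's husband: subject of the clause headed by 'announced'; c-commands the pronoun but lies outside its binding domain — allowed.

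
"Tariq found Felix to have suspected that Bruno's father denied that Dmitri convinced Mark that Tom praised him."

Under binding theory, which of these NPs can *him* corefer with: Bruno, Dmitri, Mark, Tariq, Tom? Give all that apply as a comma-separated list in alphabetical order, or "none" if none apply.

Bruno, Dmitri, Mark, Tariq

*him* is a pronoun; Principle B requires it to be free in its binding domain — the clause headed by 'praised'.
— Bruno: possessor inside the subject DP of the clause headed by 'denied'; does not c-command the pronoun — Principle B does not apply; allowed.
— Dmitri: subject of the clause headed by 'convinced'; c-commands the pronoun but lies outside its binding domain — allowed.
— Mark: object of the clause headed by 'convinced'; c-commands the pronoun but lies outside its binding domain — allowed.
— Tariq: subject of the matrix clause; c-commands the pronoun but lies outside its binding domain — allowed.
— Tom: subject of the clause headed by 'praised'; c-commands the pronoun within its binding domain — blocked (Principle B).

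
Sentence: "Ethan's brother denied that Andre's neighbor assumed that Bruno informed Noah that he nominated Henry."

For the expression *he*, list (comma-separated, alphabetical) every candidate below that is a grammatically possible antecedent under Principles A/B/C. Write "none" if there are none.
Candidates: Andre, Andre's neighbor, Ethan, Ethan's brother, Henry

*he* is a pronoun; Principle B requires it to be free in its binding domain — the clause headed by 'nominated'.
— Andre: possessor inside the subject DP of the clause headed by 'assumed'; does not c-command the pronoun — Principle B does not apply; allowed.
— Andre's neighbor: subject of the clause headed by 'assumed'; c-commands the pronoun but lies outside its binding domain — allowed.
— Ethan: possessor inside the subject DP of the matrix clause; does not c-command the pronoun — Principle B does not apply; allowed.
— Ethan's brother: subject of the matrix clause; c-commands the pronoun but lies outside its binding domain — allowed.
— Henry: object of the clause headed by 'nominated'; is c-commanded by the pronoun; coreference would bind this R-expression — blocked (Principle C).

Andre, Andre's neighbor, Ethan, Ethan's brother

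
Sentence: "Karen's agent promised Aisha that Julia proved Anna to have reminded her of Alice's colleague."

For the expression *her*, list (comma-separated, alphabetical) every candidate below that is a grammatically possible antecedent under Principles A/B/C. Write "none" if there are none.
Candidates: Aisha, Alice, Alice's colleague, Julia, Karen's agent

Aisha, Julia, Karen's agent

*her* is a pronoun; Principle B requires it to be free in its binding domain — the clause headed by 'reminded'.
— Aisha: object of the matrix clause; c-commands the pronoun but lies outside its binding domain — allowed.
— Alice: possessor inside the second object DP of the clause headed by 'reminded'; is c-commanded by the pronoun; coreference would bind this R-expression — blocked (Principle C).
— Alice's colleague: second object of the clause headed by 'reminded'; is c-commanded by the pronoun; coreference would bind this R-expression — blocked (Principle C).
— Julia: subject of the clause headed by 'proved'; c-commands the pronoun but lies outside its binding domain — allowed.
— Karen's agent: subject of the matrix clause; c-commands the pronoun but lies outside its binding domain — allowed.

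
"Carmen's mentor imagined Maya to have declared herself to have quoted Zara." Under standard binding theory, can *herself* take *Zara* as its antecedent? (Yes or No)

*herself* is a reflexive; Principle A requires it to be bound within its binding domain — the clause headed by 'declared'.
— Zara: object of the clause headed by 'quoted'; does not c-command the reflexive — cannot bind it (Principle A).

No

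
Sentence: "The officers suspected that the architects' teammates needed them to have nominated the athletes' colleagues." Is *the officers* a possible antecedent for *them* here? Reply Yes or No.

Yes

*them* is a pronoun; Principle B requires it to be free in its binding domain — the clause headed by 'needed'.
— the officers: subject of the matrix clause; c-commands the pronoun but lies outside its binding domain — allowed.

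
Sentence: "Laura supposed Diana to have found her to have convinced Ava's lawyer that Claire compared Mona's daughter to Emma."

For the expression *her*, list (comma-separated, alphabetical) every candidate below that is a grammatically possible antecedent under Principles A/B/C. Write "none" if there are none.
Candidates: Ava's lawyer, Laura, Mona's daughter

Laura

*her* is a pronoun; Principle B requires it to be free in its binding domain — the clause headed by 'found'.
— Ava's lawyer: object of the clause headed by 'convinced'; is c-commanded by the pronoun; coreference would bind this R-expression — blocked (Principle C).
— Laura: subject of the matrix clause; c-commands the pronoun but lies outside its binding domain — allowed.
— Mona's daughter: object of the clause headed by 'compared'; is c-commanded by the pronoun; coreference would bind this R-expression — blocked (Principle C).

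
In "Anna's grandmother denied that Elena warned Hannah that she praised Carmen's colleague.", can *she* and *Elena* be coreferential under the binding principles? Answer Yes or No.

Yes

*Elena* is an R-expression; Principle C requires it to be free (not bound by any c-commanding expression).
— she: subject of the clause headed by 'praised'; the pronoun does not c-command the R-expression — coreference allowed.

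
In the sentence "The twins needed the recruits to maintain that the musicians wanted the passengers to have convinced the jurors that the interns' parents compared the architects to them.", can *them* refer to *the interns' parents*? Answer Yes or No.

*them* is a pronoun; Principle B requires it to be free in its binding domain — the clause headed by 'compared'.
— the interns' parents: subject of the clause headed by 'compared'; c-commands the pronoun within its binding domain — blocked (Principle B).

No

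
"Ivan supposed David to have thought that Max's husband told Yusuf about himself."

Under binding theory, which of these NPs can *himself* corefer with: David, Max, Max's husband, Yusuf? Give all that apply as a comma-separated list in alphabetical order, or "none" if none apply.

*himself* is a reflexive; Principle A requires it to be bound within its binding domain — the clause headed by 'told'.
— David: subject of the clause headed by 'thought'; c-commands the reflexive but lies outside its binding domain — cannot bind it (Principle A).
— Max: possessor inside the subject DP of the clause headed by 'told'; does not c-command the reflexive — cannot bind it (Principle A).
— Max's husband: subject of the clause headed by 'told'; c-commands the reflexive within its binding domain — allowed (Principle A).
— Yusuf: object of the clause headed by 'told'; c-commands the reflexive within its binding domain — allowed (Principle A).

Max's husband, Yusuf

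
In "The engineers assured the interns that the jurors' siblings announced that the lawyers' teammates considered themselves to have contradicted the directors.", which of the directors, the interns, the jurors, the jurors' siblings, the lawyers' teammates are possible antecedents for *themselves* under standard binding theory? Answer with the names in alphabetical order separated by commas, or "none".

the lawyers' teammates

*themselves* is a reflexive; Principle A requires it to be bound within its binding domain — the clause headed by 'considered'.
— the directors: object of the clause headed by 'contradicted'; does not c-command the reflexive — cannot bind it (Principle A).
— the interns: object of the matrix clause; c-commands the reflexive but lies outside its binding domain — cannot bind it (Principle A).
— the jurors: possessor inside the subject DP of the clause headed by 'announced'; does not c-command the reflexive — cannot bind it (Principle A).
— the jurors' siblings: subject of the clause headed by 'announced'; c-commands the reflexive but lies outside its binding domain — cannot bind it (Principle A).
— the lawyers' teammates: subject of the clause headed by 'considered'; c-commands the reflexive within its binding domain — allowed (Principle A).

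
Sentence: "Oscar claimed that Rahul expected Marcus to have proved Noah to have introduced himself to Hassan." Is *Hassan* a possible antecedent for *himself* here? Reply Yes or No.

*himself* is a reflexive; Principle A requires it to be bound within its binding domain — the clause headed by 'introduced'.
— Hassan: second object of the clause headed by 'introduced'; does not c-command the reflexive — cannot bind it (Principle A).

No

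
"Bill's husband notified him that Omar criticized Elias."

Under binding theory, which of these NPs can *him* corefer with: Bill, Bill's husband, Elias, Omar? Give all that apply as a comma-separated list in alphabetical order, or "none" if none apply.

*him* is a pronoun; Principle B requires it to be free in its binding domain — the matrix clause.
— Bill: possessor inside the subject DP of the matrix clause; does not c-command the pronoun — Principle B does not apply; allowed.
— Bill's husband: subject of the matrix clause; c-commands the pronoun within its binding domain — blocked (Principle B).
— Elias: object of the clause headed by 'criticized'; is c-commanded by the pronoun; coreference would bind this R-expression — blocked (Principle C).
— Omar: subject of the clause headed by 'criticized'; is c-commanded by the pronoun; coreference would bind this R-expression — blocked (Principle C).

Bill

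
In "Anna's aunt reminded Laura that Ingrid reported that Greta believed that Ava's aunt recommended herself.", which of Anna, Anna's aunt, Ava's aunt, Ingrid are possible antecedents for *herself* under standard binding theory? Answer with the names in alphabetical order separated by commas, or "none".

*herself* is a reflexive; Principle A requires it to be bound within its binding domain — the clause headed by 'recommended'.
— Anna: possessor inside the subject DP of the matrix clause; does not c-command the reflexive — cannot bind it (Principle A).
— Anna's aunt: subject of the matrix clause; c-commands the reflexive but lies outside its binding domain — cannot bind it (Principle A).
— Ava's aunt: subject of the clause headed by 'recommended'; c-commands the reflexive within its binding domain — allowed (Principle A).
— Ingrid: subject of the clause headed by 'reported'; c-commands the reflexive but lies outside its binding domain — cannot bind it (Principle A).

Ava's aunt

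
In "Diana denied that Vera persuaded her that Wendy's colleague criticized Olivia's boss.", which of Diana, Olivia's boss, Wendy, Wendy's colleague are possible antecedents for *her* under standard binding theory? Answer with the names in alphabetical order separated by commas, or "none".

Diana

*her* is a pronoun; Principle B requires it to be free in its binding domain — the clause headed by 'persuaded'.
— Diana: subject of the matrix clause; c-commands the pronoun but lies outside its binding domain — allowed.
— Olivia's boss: object of the clause headed by 'criticized'; is c-commanded by the pronoun; coreference would bind this R-expression — blocked (Principle C).
— Wendy: possessor inside the subject DP of the clause headed by 'criticized'; is c-commanded by the pronoun; coreference would bind this R-expression — blocked (Principle C).
— Wendy's colleague: subject of the clause headed by 'criticized'; is c-commanded by the pronoun; coreference would bind this R-expression — blocked (Principle C).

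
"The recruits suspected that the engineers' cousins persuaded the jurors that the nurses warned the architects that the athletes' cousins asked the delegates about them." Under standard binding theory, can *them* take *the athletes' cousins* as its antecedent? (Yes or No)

*them* is a pronoun; Principle B requires it to be free in its binding domain — the clause headed by 'asked'.
— the athletes' cousins: subject of the clause headed by 'asked'; c-commands the pronoun within its binding domain — blocked (Principle B).

No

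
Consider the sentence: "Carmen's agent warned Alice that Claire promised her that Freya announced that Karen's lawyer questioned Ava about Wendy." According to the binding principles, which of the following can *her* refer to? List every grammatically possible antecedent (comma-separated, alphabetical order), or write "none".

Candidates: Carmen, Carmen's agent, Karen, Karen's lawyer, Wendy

*her* is a pronoun; Principle B requires it to be free in its binding domain — the clause headed by 'promised'.
— Carmen: possessor inside the subject DP of the matrix clause; does not c-command the pronoun — Principle B does not apply; allowed.
— Carmen's agent: subject of the matrix clause; c-commands the pronoun but lies outside its binding domain — allowed.
— Karen: possessor inside the subject DP of the clause headed by 'questioned'; is c-commanded by the pronoun; coreference would bind this R-expression — blocked (Principle C).
— Karen's lawyer: subject of the clause headed by 'questioned'; is c-commanded by the pronoun; coreference would bind this R-expression — blocked (Principle C).
— Wendy: second object of the clause headed by 'questioned'; is c-commanded by the pronoun; coreference would bind this R-expression — blocked (Principle C).

Carmen, Carmen's agent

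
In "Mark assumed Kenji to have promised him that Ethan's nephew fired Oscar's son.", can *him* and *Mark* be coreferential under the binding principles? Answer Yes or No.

Yes

*Mark* is an R-expression; Principle C requires it to be free (not bound by any c-commanding expression).
— him: object of the clause headed by 'promised'; the pronoun does not c-command the R-expression — coreference allowed.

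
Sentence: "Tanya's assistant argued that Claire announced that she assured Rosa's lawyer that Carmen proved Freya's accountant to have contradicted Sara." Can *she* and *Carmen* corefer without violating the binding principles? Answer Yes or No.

No

*Carmen* is an R-expression; Principle C requires it to be free (not bound by any c-commanding expression).
— she: subject of the clause headed by 'assured'; the pronoun c-commands the R-expression — coreference blocked (Principle C).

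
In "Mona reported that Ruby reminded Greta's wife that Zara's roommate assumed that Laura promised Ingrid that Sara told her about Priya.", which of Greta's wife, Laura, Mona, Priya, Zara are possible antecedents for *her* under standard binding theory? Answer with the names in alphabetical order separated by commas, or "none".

Greta's wife, Laura, Mona, Zara

*her* is a pronoun; Principle B requires it to be free in its binding domain — the clause headed by 'told'.
— Greta's wife: object of the clause headed by 'reminded'; c-commands the pronoun but lies outside its binding domain — allowed.
— Laura: subject of the clause headed by 'promised'; c-commands the pronoun but lies outside its binding domain — allowed.
— Mona: subject of the matrix clause; c-commands the pronoun but lies outside its binding domain — allowed.
— Priya: second object of the clause headed by 'told'; is c-commanded by the pronoun; coreference would bind this R-expression — blocked (Principle C).
— Zara: possessor inside the subject DP of the clause headed by 'assumed'; does not c-command the pronoun — Principle B does not apply; allowed.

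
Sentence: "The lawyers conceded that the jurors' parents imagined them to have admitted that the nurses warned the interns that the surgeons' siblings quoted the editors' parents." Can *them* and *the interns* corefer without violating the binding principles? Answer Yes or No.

*the interns* is an R-expression; Principle C requires it to be free (not bound by any c-commanding expression).
— them: subject of the clause headed by 'admitted'; the pronoun c-commands the R-expression — coreference blocked (Principle C).

No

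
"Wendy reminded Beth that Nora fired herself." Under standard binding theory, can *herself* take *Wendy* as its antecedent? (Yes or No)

No

*herself* is a reflexive; Principle A requires it to be bound within its binding domain — the clause headed by 'fired'.
— Wendy: subject of the matrix clause; c-commands the reflexive but lies outside its binding domain — cannot bind it (Principle A).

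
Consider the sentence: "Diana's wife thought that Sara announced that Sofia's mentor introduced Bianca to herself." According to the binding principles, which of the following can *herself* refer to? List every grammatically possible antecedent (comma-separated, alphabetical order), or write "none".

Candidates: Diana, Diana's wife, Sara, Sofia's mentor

Sofia's mentor

*herself* is a reflexive; Principle A requires it to be bound within its binding domain — the clause headed by 'introduced'.
— Diana: possessor inside the subject DP of the matrix clause; does not c-command the reflexive — cannot bind it (Principle A).
— Diana's wife: subject of the matrix clause; c-commands the reflexive but lies outside its binding domain — cannot bind it (Principle A).
— Sara: subject of the clause headed by 'announced'; c-commands the reflexive but lies outside its binding domain — cannot bind it (Principle A).
— Sofia's mentor: subject of the clause headed by 'introduced'; c-commands the reflexive within its binding domain — allowed (Principle A).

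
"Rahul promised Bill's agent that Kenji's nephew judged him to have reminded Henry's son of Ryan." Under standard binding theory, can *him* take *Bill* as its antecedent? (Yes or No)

Yes

*him* is a pronoun; Principle B requires it to be free in its binding domain — the clause headed by 'judged'.
— Bill: possessor inside the object DP of the matrix clause; does not c-command the pronoun — Principle B does not apply; allowed.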